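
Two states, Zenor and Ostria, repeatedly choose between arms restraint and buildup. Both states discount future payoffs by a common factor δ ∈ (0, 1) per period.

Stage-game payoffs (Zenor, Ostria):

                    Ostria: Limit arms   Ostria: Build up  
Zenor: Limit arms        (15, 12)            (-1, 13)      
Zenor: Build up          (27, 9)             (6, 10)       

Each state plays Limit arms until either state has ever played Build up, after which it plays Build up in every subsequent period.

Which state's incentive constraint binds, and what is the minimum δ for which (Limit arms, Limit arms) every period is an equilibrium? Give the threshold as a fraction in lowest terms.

Zenor; δ ≥ 4/7

Zenor's threshold: (27−15)/(27−6) = 4/7.
Ostria's threshold: (13−12)/(13−10) = 1/3.
4/7 > 1/3, so Zenor binds and δ* = 4/7.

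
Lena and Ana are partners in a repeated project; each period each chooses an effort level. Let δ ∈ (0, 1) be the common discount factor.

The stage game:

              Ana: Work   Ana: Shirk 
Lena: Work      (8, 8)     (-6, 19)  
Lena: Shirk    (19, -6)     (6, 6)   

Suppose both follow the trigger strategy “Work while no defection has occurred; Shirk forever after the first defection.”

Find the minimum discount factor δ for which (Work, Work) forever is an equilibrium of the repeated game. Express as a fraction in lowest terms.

11/13

8/(1−δ) ≥ 19 + 6δ/(1−δ)
8 ≥ 19 − 13δ
δ ≥ 11/13.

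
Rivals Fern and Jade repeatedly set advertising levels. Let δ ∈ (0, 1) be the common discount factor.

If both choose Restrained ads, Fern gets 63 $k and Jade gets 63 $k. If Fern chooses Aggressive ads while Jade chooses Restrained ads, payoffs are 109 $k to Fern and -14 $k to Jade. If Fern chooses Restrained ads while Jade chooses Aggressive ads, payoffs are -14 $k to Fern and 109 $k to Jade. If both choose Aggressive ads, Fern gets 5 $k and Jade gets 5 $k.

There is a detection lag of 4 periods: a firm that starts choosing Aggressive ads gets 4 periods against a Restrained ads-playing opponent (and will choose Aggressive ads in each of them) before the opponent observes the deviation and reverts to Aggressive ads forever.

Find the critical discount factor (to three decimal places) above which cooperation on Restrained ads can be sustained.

A deviator earns 109 for 4 periods, then 5 forever; cooperating earns 63 forever. Multiplying the IC by (1−δ):
63 ≥ 109(1−δ^4) + 5δ^4, so 104·δ^4 ≥ 46 and δ^4 ≥ 23/52.
δ ≥ (23/52)^(1/4) ≈ 0.816.

0.816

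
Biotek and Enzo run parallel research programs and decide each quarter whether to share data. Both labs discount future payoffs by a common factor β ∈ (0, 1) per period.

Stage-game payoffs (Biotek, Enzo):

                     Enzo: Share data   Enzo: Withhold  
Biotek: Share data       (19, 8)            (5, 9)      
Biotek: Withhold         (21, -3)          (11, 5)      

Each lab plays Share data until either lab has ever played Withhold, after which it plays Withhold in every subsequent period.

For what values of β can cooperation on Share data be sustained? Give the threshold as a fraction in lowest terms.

1/4

Biotek's threshold: (21−19)/(21−11) = 1/5.
Enzo's threshold: (9−8)/(9−5) = 1/4.
1/5 < 1/4, so Enzo binds and β* = 1/4.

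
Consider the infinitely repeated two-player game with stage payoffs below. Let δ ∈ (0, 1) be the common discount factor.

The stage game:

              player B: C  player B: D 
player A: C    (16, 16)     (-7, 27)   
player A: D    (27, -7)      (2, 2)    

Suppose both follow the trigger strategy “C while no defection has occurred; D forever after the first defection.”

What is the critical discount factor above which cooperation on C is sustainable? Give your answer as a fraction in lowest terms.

11/25

Cooperation forever yields 16 each period: 16/(1−δ).
Deviating yields 27 once, then 2 forever: 27 + 2δ/(1−δ).
No profitable deviation requires 16/(1−δ) ≥ 27 + 2δ/(1−δ).
Multiplying by (1−δ): 16 ≥ 27(1−δ) + 2δ = 27 − 25δ.
So 25δ ≥ 11, i.e. δ ≥ 11/25.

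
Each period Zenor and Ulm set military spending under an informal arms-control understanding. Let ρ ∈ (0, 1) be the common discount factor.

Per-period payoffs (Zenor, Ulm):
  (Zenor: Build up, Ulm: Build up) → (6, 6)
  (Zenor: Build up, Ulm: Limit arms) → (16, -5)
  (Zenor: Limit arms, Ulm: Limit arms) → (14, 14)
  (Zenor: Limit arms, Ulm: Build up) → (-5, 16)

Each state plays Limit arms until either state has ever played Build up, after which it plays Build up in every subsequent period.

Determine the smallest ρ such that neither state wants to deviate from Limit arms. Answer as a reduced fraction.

1/5

14/(1−ρ) ≥ 16 + 6ρ/(1−ρ)
14 ≥ 16 − 10ρ
ρ ≥ 2/10 = 1/5.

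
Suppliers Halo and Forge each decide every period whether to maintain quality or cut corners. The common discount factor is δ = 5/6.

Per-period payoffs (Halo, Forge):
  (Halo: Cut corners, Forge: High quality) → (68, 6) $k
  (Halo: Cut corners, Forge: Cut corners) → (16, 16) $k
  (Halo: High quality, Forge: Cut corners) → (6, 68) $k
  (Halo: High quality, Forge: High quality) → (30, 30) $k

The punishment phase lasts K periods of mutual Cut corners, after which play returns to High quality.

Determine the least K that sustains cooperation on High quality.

5

No profitable deviation requires (30−16)(δ+…+δ^K) ≥ 68−30, i.e. δ+…+δ^K ≥ 19/7 ≈ 2.7143.
With δ = 5/6, the partial sums are K=1: 0.8333, K=2: 1.5278, K=3: 2.1065, K=4: 2.5887, K=5: 2.9906.
K = 5 is the first length at which the sum reaches 2.7143.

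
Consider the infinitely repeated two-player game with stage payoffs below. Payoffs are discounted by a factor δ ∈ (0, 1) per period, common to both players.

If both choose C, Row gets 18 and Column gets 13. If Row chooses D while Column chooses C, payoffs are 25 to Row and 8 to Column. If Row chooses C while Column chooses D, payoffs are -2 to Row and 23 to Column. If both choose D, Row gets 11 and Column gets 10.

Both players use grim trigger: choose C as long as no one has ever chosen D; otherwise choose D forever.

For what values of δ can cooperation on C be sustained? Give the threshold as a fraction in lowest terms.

10/13

For Row: deviation gain 25−18 = 7, per-period punishment loss 18−11 = 7. IC gives δ ≥ 7/14 = 1/2.
For Column: gain 10, loss 3 per period, so δ ≥ 10/13.
The tighter constraint is Column's, so cooperation needs δ ≥ 10/13.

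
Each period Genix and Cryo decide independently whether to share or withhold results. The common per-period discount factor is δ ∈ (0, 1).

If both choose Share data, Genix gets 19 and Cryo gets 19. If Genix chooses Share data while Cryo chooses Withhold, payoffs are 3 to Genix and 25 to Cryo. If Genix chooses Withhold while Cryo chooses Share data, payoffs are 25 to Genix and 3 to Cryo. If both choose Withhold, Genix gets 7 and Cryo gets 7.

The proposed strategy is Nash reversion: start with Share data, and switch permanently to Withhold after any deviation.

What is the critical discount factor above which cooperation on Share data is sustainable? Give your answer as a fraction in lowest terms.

1/3

Under grim trigger the critical discount factor is (T−C)/(T−P) with T = 25, C = 19, P = 7.
δ* = (25−19)/(25−7) = 6/18 = 1/3.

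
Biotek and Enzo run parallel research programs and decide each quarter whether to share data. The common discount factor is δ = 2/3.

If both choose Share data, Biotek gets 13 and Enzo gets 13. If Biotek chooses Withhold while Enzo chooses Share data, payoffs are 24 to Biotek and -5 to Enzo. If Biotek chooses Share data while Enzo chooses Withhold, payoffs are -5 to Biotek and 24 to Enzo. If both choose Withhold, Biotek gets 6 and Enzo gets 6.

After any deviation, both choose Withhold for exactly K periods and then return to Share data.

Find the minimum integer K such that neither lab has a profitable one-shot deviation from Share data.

No profitable deviation requires (13−6)(δ+…+δ^K) ≥ 24−13, i.e. δ+…+δ^K ≥ 11/7 ≈ 1.5714.
With δ = 2/3, the partial sums are K=1: 0.6667, K=2: 1.1111, K=3: 1.4074, K=4: 1.6049.
K = 4 is the first length at which the sum reaches 1.5714.

4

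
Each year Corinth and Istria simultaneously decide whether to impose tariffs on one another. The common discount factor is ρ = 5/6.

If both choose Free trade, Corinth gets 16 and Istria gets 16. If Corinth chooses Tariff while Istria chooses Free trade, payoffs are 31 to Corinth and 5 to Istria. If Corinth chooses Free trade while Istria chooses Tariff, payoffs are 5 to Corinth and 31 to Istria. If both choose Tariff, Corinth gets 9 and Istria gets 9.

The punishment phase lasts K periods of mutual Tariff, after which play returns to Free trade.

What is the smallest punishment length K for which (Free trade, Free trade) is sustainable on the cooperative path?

Need Σ_{k=1}^{K} ρ^k ≥ (31−16)/(16−9) = 2.1429 at ρ = 5/6.
At K = 3 the sum is 2.1065 < 2.1429; at K = 4 it is 2.5887 ≥ 2.1429.
So the minimum punishment length is K = 4.

4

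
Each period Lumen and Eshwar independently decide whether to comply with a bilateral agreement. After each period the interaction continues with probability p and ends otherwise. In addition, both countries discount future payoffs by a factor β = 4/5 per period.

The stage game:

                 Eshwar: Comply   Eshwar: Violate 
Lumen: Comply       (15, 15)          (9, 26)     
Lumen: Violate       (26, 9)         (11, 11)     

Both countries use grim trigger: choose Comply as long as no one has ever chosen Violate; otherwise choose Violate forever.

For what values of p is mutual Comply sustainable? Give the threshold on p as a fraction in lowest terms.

11/12

With continuation probability p and discount β, the effective per-period discount factor is βp.
Grim-trigger IC: βp ≥ (26−15)/(26−11) = 11/15.
So p ≥ (11/15)/(4/5) = 11/12.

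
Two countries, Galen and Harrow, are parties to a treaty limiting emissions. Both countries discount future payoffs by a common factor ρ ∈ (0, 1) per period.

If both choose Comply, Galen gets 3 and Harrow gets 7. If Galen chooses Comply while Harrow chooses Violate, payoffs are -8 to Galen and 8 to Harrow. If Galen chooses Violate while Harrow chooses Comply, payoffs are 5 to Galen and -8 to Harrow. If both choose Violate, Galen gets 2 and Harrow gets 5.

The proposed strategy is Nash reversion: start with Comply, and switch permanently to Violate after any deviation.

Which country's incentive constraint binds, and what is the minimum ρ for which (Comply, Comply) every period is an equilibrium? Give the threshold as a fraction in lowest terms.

Galen; ρ ≥ 2/3

For Galen: deviation gain 5−3 = 2, per-period punishment loss 3−2 = 1. IC gives ρ ≥ 2/3.
For Harrow: gain 1, loss 2 per period, so ρ ≥ 1/3.
The tighter constraint is Galen's, so cooperation needs ρ ≥ 2/3.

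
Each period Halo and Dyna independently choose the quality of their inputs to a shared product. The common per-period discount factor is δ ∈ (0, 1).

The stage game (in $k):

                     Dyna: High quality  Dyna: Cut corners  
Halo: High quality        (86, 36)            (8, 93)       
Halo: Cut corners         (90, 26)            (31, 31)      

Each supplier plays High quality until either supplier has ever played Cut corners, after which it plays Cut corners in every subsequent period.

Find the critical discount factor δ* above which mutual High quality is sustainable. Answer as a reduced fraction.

Halo's threshold: (90−86)/(90−31) = 4/59.
Dyna's threshold: (93−36)/(93−31) = 57/62.
4/59 < 57/62, so Dyna binds and δ* = 57/62.

57/62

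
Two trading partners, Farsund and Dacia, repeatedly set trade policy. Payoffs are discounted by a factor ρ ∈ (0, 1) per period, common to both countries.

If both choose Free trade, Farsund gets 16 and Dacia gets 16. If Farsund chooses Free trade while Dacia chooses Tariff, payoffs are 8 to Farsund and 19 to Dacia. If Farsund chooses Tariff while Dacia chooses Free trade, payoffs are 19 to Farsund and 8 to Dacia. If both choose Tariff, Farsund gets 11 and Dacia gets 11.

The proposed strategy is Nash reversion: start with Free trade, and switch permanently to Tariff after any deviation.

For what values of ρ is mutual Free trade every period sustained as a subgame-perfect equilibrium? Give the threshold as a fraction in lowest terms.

3/8

Under grim trigger the critical discount factor is (T−C)/(T−P) with T = 19, C = 16, P = 11.
ρ* = (19−16)/(19−11) = 3/8.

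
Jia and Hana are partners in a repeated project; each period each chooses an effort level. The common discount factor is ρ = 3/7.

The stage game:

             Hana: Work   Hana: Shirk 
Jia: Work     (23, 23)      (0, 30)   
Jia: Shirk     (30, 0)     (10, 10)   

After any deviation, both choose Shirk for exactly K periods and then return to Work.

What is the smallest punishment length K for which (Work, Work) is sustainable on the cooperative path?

2

Need Σ_{k=1}^{K} ρ^k ≥ (30−23)/(23−10) = 0.5385 at ρ = 3/7.
At K = 1 the sum is 0.4286 < 0.5385; at K = 2 it is 0.6122 ≥ 0.5385.
So the minimum punishment length is K = 2.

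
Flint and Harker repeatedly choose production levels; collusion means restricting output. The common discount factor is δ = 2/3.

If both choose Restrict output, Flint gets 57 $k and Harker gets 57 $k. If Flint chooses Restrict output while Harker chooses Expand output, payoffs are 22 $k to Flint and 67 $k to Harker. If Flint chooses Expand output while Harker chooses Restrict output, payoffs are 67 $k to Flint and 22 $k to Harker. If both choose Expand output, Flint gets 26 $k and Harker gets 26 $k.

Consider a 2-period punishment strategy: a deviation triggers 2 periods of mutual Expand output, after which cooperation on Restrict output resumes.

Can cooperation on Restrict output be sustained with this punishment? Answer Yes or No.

Yes

A one-shot deviation gives 67 now, then 26 for 2 periods, then back to 57.
Gain from deviating: (67−57) today; loss: (57−26) in each of the next 2 periods.
No-deviation condition: (57−26)(δ+…+δ^2) ≥ 67−57, i.e. δ+…+δ^2 ≥ 10/31.
At δ = 2/3: δ+…+δ^2 = 1.1111 ≥ 0.3226.
So cooperation is sustainable.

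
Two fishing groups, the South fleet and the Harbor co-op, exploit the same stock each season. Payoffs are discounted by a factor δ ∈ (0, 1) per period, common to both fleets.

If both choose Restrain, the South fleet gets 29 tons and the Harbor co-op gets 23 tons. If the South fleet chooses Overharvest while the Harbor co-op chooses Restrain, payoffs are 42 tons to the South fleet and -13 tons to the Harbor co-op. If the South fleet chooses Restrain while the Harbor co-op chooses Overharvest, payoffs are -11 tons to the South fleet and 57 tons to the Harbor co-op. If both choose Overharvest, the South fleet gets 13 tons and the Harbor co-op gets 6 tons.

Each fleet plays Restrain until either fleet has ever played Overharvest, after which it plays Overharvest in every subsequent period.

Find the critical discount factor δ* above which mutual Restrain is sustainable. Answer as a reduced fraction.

2/3

For the South fleet: deviation gain 42−29 = 13, per-period punishment loss 29−13 = 16. IC gives δ ≥ 13/29.
For the Harbor co-op: gain 34, loss 17 per period, so δ ≥ 34/51 = 2/3.
The tighter constraint is the Harbor co-op's, so cooperation needs δ ≥ 2/3.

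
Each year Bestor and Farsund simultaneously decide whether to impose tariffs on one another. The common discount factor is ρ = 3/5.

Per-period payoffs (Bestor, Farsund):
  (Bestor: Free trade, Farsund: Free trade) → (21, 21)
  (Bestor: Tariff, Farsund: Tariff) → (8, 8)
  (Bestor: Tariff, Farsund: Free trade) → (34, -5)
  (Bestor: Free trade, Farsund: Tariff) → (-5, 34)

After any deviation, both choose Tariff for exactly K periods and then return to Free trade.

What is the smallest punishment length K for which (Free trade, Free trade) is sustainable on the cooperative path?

IC: ρ(1−ρ^K)/(1−ρ) ≥ (34−21)/(21−8) = 1.
With ρ = 3/5: need 1 − ρ^K ≥ 1·(1−3/5)/(3/5), i.e. ρ^K ≤ 0.3333.
Since (3/5)^2 = 0.3600 and (3/5)^3 = 0.2160, the smallest such K is 3.

3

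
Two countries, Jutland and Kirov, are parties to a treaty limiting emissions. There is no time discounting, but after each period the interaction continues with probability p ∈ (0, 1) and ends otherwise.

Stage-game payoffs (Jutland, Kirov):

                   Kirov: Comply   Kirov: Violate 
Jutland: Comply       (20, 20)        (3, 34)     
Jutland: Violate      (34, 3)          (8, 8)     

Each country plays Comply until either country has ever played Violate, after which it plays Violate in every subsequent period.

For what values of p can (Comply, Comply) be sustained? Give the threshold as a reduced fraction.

7/13

With no time discounting, the continuation probability p plays the role of the discount factor.
Grim-trigger IC: 20/(1−p) ≥ 34 + 8p/(1−p) ⇒ p ≥ (34−20)/(34−8) = 7/13.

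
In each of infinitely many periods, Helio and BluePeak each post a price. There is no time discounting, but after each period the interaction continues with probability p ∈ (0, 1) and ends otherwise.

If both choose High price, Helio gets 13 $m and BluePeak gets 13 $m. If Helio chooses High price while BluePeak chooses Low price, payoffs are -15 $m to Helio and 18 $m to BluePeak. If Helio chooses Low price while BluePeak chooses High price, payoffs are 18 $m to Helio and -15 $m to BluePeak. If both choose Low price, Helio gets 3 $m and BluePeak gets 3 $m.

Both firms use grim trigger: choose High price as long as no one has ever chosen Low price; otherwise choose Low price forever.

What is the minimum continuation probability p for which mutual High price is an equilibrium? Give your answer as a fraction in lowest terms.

Expected cooperation value is 13 + p·13 + p²·13 + … = 13/(1−p); deviation gives 18 + p·3/(1−p).
13 ≥ 18(1−p) + 3p ⇒ 15p ≥ 5 ⇒ p ≥ 5/15 = 1/3.

1/3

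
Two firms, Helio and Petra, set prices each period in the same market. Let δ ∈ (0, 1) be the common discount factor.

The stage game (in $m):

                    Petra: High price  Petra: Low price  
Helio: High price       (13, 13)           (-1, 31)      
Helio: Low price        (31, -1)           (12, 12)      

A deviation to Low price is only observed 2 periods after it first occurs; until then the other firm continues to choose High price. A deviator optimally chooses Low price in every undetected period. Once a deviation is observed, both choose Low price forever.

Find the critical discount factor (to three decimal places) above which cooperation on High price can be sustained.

A deviator earns 31 for 2 periods, then 12 forever; cooperating earns 13 forever. Multiplying the IC by (1−δ):
13 ≥ 31(1−δ^2) + 12δ^2, so 19·δ^2 ≥ 18 and δ^2 ≥ 18/19.
δ ≥ (18/19)^(1/2) ≈ 0.973.

0.973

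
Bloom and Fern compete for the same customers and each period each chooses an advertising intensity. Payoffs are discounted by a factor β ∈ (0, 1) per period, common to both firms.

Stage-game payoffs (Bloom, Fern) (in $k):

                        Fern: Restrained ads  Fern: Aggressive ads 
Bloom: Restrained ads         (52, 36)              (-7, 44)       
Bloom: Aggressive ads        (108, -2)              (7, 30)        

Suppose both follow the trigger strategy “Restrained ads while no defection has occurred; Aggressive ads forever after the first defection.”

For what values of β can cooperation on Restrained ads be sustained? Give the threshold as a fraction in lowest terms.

4/7

Bloom's threshold: (108−52)/(108−7) = 56/101.
Fern's threshold: (44−36)/(44−30) = 4/7.
56/101 < 4/7, so Fern binds and β* = 4/7.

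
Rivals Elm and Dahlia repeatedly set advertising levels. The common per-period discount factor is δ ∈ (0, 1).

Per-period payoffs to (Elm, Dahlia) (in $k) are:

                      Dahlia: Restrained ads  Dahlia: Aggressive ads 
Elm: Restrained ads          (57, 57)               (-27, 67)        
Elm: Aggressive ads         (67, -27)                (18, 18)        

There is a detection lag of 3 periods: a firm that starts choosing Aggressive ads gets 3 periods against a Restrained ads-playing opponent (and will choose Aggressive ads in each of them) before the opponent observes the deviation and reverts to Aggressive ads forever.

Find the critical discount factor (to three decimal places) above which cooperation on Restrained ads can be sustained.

Deviating for the 3 undetected periods gains 67−57 = 10 per period over cooperation, then loses 57−18 = 39 per period forever once punishment starts.
Gain: 10(1 + δ + … + δ^2); loss: 39·δ^3/(1−δ).
No profitable deviation ⇔ 10(1−δ^3) ≤ 39·δ^3, i.e. δ^3 ≥ 10/(10+39) = 10/49.
Hence δ ≥ (10/49)^(1/3) ≈ 0.589.

0.589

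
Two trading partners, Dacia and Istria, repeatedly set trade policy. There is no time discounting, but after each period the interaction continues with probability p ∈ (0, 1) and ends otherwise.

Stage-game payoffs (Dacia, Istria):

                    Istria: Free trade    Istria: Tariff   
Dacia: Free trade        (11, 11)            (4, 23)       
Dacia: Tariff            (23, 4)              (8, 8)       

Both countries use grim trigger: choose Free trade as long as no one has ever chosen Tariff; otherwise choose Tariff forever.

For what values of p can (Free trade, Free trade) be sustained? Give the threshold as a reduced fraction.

4/5

Expected cooperation value is 11 + p·11 + p²·11 + … = 11/(1−p); deviation gives 23 + p·8/(1−p).
11 ≥ 23(1−p) + 8p ⇒ 15p ≥ 12 ⇒ p ≥ 12/15 = 4/5.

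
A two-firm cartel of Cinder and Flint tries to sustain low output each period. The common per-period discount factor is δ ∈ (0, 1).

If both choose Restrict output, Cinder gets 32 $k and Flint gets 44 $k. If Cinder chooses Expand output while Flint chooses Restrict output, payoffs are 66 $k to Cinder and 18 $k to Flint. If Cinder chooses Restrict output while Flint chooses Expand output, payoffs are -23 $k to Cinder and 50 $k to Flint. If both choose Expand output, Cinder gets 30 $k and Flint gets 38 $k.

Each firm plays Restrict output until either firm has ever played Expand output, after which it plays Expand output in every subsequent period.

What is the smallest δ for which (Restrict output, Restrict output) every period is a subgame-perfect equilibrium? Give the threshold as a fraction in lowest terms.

17/18

Cinder's threshold: (66−32)/(66−30) = 17/18.
Flint's threshold: (50−44)/(50−38) = 1/2.
17/18 > 1/2, so Cinder binds and δ* = 17/18.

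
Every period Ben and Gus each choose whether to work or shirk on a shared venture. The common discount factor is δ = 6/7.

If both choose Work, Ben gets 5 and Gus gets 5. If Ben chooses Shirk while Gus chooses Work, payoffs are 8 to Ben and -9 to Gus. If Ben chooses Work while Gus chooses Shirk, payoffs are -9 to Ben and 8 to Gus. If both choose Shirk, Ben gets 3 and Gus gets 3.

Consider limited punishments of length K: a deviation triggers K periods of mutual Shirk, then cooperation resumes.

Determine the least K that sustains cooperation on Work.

Need Σ_{k=1}^{K} δ^k ≥ (8−5)/(5−3) = 1.5000 at δ = 6/7.
At K = 1 the sum is 0.8571 < 1.5000; at K = 2 it is 1.5918 ≥ 1.5000.
So the minimum punishment length is K = 2.

2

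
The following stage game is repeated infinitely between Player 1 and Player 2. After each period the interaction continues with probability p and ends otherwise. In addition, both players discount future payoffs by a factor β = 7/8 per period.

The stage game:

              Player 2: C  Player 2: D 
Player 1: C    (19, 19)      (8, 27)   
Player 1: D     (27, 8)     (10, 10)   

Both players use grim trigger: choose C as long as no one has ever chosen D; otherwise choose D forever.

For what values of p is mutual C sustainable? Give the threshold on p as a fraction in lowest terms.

With continuation probability p and discount β, the effective per-period discount factor is βp.
Grim-trigger IC: βp ≥ (27−19)/(27−10) = 8/17.
So p ≥ (8/17)/(7/8) = 64/119.

64/119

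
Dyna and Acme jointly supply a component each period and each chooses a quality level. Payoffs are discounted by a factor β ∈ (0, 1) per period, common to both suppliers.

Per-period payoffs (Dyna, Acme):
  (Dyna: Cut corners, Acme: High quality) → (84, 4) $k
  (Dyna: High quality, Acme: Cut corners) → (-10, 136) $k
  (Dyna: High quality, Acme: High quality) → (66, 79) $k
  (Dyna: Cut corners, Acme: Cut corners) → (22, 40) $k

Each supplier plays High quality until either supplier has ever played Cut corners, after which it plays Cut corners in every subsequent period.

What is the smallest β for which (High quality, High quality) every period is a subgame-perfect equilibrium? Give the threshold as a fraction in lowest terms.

19/32

Dyna's threshold: (84−66)/(84−22) = 9/31.
Acme's threshold: (136−79)/(136−40) = 19/32.
9/31 < 19/32, so Acme binds and β* = 19/32.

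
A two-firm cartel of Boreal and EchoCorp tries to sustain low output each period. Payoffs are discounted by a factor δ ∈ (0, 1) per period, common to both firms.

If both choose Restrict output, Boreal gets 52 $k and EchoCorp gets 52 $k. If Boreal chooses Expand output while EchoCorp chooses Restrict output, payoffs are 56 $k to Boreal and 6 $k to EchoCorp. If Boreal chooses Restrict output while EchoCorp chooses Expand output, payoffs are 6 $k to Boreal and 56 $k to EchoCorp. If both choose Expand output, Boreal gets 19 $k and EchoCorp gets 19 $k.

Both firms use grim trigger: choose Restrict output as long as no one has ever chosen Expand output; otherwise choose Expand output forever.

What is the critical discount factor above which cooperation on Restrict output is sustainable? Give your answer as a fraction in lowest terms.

4/37

52/(1−δ) ≥ 56 + 19δ/(1−δ)
52 ≥ 56 − 37δ
δ ≥ 4/37.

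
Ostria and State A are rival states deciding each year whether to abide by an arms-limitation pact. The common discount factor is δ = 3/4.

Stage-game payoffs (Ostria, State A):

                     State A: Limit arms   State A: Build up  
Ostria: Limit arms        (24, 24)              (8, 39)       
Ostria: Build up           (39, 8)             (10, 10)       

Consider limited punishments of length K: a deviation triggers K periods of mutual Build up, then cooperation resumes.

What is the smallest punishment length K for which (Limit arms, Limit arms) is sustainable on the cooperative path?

2

No profitable deviation requires (24−10)(δ+…+δ^K) ≥ 39−24, i.e. δ+…+δ^K ≥ 15/14 ≈ 1.0714.
With δ = 3/4, the partial sums are K=1: 0.7500, K=2: 1.3125.
K = 2 is the first length at which the sum reaches 1.0714.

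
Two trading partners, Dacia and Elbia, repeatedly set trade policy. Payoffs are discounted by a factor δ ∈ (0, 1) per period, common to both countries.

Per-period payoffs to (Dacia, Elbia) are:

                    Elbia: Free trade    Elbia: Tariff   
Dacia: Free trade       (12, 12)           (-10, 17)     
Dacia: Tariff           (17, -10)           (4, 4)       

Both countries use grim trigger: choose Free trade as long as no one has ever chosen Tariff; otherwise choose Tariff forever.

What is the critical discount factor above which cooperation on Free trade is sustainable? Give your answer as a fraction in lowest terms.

5/13

One-period gain from deviating is 17 − 12 = 5. The loss is 12 − 4 = 8 in every subsequent period, with present value 8·δ/(1−δ).
Deviation is unprofitable when 8·δ/(1−δ) ≥ 5, i.e. δ/(1−δ) ≥ 5/8.
Equivalently δ ≥ 5/(5+8) = 5/13.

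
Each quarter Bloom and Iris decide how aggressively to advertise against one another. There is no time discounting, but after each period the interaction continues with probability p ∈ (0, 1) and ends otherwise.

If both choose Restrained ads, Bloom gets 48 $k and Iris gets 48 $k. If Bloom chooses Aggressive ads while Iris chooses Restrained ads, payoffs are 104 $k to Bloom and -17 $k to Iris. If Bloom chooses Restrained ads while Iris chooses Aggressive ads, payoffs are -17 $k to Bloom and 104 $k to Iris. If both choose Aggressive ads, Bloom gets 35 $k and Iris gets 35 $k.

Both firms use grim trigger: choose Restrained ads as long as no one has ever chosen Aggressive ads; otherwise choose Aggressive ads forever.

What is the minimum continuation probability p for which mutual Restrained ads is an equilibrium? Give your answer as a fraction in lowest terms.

56/69

Expected cooperation value is 48 + p·48 + p²·48 + … = 48/(1−p); deviation gives 104 + p·35/(1−p).
48 ≥ 104(1−p) + 35p ⇒ 69p ≥ 56 ⇒ p ≥ 56/69.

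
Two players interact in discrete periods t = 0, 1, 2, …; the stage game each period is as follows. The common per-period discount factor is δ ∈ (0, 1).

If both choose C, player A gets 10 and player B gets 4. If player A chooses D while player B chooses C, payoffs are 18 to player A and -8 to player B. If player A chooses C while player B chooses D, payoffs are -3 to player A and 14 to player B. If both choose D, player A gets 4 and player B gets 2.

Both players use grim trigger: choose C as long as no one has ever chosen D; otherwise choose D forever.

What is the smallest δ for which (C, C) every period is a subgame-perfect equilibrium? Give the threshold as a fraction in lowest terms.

5/6

player A: cooperation gives 10 each period; deviation gives 18 once then 4 forever.
  10/(1−δ) ≥ 18 + 4δ/(1−δ) ⇒ δ ≥ 8/14 = 4/7.
player B: cooperation gives 4 each period; deviation gives 14 once then 2 forever.
  δ ≥ 10/12 = 5/6.
Both must hold, so the binding constraint is player B's: δ ≥ 5/6.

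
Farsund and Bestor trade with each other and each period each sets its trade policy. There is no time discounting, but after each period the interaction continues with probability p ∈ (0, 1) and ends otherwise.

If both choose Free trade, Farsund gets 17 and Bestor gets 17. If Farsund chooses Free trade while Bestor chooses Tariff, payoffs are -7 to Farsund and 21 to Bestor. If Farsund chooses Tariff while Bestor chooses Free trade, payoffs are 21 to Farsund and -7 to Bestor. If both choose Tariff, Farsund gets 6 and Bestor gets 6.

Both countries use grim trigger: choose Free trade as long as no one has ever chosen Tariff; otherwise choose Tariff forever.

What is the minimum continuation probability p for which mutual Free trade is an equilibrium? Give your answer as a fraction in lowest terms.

4/15

Expected cooperation value is 17 + p·17 + p²·17 + … = 17/(1−p); deviation gives 21 + p·6/(1−p).
17 ≥ 21(1−p) + 6p ⇒ 15p ≥ 4 ⇒ p ≥ 4/15.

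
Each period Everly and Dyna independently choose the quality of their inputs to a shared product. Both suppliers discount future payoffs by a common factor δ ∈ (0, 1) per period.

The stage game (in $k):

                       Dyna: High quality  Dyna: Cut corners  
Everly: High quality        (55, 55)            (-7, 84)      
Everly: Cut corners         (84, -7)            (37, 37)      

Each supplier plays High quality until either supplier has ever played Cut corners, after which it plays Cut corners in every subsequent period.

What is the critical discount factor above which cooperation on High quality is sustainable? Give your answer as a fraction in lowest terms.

One-period gain from deviating is 84 − 55 = 29. The loss is 55 − 37 = 18 in every subsequent period, with present value 18·δ/(1−δ).
Deviation is unprofitable when 18·δ/(1−δ) ≥ 29, i.e. δ/(1−δ) ≥ 29/18.
Equivalently δ ≥ 29/(29+18) = 29/47.

29/47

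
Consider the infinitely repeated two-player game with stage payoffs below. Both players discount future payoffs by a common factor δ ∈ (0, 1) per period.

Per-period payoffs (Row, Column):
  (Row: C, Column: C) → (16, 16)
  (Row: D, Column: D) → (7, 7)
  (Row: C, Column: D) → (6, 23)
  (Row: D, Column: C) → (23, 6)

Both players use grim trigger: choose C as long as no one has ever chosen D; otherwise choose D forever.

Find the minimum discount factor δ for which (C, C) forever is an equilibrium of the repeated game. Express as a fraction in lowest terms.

7/16

Under grim trigger the critical discount factor is (T−C)/(T−P) with T = 23, C = 16, P = 7.
δ* = (23−16)/(23−7) = 7/16.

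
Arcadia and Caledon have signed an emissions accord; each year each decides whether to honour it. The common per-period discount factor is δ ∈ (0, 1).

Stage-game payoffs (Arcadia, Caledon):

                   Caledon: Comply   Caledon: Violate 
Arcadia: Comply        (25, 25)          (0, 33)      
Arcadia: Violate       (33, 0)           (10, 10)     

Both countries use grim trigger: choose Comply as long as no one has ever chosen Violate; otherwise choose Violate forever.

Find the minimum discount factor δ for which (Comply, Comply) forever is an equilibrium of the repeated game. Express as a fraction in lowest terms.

25/(1−δ) ≥ 33 + 10δ/(1−δ)
25 ≥ 33 − 23δ
δ ≥ 8/23.

8/23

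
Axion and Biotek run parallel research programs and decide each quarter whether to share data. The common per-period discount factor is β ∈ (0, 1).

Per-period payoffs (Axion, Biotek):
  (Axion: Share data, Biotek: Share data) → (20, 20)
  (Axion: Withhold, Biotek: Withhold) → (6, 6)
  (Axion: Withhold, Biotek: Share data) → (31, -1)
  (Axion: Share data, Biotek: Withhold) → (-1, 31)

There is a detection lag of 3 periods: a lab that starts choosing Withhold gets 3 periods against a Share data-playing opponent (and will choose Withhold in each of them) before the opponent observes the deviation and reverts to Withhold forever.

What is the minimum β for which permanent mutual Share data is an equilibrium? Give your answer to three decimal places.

0.761

The best deviation is to choose Withhold for all 3 undetected periods, earning 31 each, then 6 forever once detected.
Deviation value: 31(1−β^3)/(1−β) + 6β^3/(1−β); cooperation value: 20/(1−β).
IC: 20 ≥ 31(1−β^3) + 6β^3 = 31 − 25β^3.
So β^3 ≥ 11/25, giving β ≥ (11/25)^(1/3) ≈ 0.761.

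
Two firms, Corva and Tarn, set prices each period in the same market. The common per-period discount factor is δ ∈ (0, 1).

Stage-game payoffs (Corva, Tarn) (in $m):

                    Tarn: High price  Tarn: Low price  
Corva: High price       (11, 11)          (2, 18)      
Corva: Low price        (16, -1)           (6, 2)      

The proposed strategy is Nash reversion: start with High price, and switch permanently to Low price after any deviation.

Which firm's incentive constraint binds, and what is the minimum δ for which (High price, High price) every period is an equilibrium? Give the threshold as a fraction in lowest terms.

For Corva: deviation gain 16−11 = 5, per-period punishment loss 11−6 = 5. IC gives δ ≥ 5/10 = 1/2.
For Tarn: gain 7, loss 9 per period, so δ ≥ 7/16.
The tighter constraint is Corva's, so cooperation needs δ ≥ 1/2.

Corva; δ ≥ 1/2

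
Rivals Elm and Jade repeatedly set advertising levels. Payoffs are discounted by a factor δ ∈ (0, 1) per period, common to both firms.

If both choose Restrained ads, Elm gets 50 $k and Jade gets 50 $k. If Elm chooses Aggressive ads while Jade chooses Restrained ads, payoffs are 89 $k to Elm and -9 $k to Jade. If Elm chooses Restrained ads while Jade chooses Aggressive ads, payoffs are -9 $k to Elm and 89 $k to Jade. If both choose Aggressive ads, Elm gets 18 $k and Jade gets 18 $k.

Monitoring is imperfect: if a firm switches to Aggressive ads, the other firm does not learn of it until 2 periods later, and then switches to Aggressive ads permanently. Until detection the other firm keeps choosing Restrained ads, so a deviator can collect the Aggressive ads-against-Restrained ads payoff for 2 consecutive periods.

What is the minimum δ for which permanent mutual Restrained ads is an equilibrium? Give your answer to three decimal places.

A deviator earns 89 for 2 periods, then 18 forever; cooperating earns 50 forever. Multiplying the IC by (1−δ):
50 ≥ 89(1−δ^2) + 18δ^2, so 71·δ^2 ≥ 39 and δ^2 ≥ 39/71.
δ ≥ (39/71)^(1/2) ≈ 0.741.

0.741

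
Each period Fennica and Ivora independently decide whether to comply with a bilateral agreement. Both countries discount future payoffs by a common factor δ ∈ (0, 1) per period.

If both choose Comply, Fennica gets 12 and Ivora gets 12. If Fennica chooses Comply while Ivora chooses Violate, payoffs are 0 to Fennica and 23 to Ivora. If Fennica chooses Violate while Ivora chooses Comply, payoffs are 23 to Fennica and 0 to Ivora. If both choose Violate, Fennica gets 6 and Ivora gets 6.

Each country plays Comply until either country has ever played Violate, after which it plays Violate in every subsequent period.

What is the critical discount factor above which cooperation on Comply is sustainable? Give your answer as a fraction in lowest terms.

11/17

Cooperation forever yields 12 each period: 12/(1−δ).
Deviating yields 23 once, then 6 forever: 23 + 6δ/(1−δ).
No profitable deviation requires 12/(1−δ) ≥ 23 + 6δ/(1−δ).
Multiplying by (1−δ): 12 ≥ 23(1−δ) + 6δ = 23 − 17δ.
So 17δ ≥ 11, i.e. δ ≥ 11/17.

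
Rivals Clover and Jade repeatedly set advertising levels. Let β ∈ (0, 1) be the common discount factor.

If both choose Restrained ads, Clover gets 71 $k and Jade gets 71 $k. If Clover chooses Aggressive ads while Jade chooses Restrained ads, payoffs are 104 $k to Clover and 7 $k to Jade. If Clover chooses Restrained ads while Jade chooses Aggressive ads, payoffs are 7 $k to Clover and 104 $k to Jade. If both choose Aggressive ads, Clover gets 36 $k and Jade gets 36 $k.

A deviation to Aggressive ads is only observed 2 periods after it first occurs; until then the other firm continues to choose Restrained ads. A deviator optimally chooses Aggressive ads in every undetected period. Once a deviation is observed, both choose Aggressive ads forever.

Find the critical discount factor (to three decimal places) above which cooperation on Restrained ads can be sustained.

0.697

A deviator earns 104 for 2 periods, then 36 forever; cooperating earns 71 forever. Multiplying the IC by (1−β):
71 ≥ 104(1−β^2) + 36β^2, so 68·β^2 ≥ 33 and β^2 ≥ 33/68.
β ≥ (33/68)^(1/2) ≈ 0.697.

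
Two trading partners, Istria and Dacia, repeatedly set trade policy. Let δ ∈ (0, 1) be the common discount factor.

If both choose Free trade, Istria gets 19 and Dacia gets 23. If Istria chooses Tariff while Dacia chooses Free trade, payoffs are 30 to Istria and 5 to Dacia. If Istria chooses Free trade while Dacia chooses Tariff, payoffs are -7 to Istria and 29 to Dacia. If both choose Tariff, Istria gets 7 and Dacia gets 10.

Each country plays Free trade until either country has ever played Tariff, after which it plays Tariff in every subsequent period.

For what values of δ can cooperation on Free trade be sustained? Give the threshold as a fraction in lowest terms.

Istria's threshold: (30−19)/(30−7) = 11/23.
Dacia's threshold: (29−23)/(29−10) = 6/19.
11/23 > 6/19, so Istria binds and δ* = 11/23.

11/23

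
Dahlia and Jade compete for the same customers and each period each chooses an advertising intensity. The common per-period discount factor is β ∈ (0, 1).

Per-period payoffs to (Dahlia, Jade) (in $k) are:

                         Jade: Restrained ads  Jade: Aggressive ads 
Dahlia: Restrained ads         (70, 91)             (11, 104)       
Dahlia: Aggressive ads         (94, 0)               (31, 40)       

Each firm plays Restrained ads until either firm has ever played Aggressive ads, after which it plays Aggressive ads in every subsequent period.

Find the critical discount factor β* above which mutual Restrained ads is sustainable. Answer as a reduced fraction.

Dahlia: cooperation gives 70 each period; deviation gives 94 once then 31 forever.
  70/(1−β) ≥ 94 + 31β/(1−β) ⇒ β ≥ 24/63 = 8/21.
Jade: cooperation gives 91 each period; deviation gives 104 once then 40 forever.
  β ≥ 13/64.
Both must hold, so the binding constraint is Dahlia's: β ≥ 8/21.

8/21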